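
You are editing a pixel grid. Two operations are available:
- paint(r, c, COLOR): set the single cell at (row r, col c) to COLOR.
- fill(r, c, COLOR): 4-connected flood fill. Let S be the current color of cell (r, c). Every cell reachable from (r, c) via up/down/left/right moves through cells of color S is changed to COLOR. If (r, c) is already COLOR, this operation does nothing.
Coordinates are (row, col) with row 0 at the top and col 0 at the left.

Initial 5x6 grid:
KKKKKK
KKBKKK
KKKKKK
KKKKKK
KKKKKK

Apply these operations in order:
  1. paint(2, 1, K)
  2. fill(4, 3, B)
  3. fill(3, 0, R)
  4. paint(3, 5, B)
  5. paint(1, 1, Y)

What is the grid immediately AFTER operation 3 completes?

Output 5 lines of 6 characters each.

Answer: RRRRRR
RRRRRR
RRRRRR
RRRRRR
RRRRRR

Derivation:
After op 1 paint(2,1,K):
KKKKKK
KKBKKK
KKKKKK
KKKKKK
KKKKKK
After op 2 fill(4,3,B) [29 cells changed]:
BBBBBB
BBBBBB
BBBBBB
BBBBBB
BBBBBB
After op 3 fill(3,0,R) [30 cells changed]:
RRRRRR
RRRRRR
RRRRRR
RRRRRR
RRRRRR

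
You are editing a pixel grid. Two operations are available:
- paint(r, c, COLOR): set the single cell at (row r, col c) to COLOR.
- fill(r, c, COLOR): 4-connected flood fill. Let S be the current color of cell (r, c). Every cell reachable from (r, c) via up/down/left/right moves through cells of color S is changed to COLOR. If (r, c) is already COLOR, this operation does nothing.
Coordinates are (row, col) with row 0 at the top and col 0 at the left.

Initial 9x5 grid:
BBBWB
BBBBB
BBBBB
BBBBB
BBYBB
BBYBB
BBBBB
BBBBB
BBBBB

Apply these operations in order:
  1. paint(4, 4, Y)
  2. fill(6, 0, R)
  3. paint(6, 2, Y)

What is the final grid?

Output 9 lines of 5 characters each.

Answer: RRRWR
RRRRR
RRRRR
RRRRR
RRYRY
RRYRR
RRYRR
RRRRR
RRRRR

Derivation:
After op 1 paint(4,4,Y):
BBBWB
BBBBB
BBBBB
BBBBB
BBYBY
BBYBB
BBBBB
BBBBB
BBBBB
After op 2 fill(6,0,R) [41 cells changed]:
RRRWR
RRRRR
RRRRR
RRRRR
RRYRY
RRYRR
RRRRR
RRRRR
RRRRR
After op 3 paint(6,2,Y):
RRRWR
RRRRR
RRRRR
RRRRR
RRYRY
RRYRR
RRYRR
RRRRR
RRRRR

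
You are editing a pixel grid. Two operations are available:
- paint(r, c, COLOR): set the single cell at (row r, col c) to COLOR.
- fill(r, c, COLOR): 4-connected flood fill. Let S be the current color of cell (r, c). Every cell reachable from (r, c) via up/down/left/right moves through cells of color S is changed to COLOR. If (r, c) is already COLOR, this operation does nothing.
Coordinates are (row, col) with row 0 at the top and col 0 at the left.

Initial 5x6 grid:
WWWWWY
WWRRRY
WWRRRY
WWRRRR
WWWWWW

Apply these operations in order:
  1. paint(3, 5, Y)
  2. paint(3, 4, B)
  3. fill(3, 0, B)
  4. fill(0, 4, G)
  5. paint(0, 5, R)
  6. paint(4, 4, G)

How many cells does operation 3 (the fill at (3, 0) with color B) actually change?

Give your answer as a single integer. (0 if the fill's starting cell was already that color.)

Answer: 17

Derivation:
After op 1 paint(3,5,Y):
WWWWWY
WWRRRY
WWRRRY
WWRRRY
WWWWWW
After op 2 paint(3,4,B):
WWWWWY
WWRRRY
WWRRRY
WWRRBY
WWWWWW
After op 3 fill(3,0,B) [17 cells changed]:
BBBBBY
BBRRRY
BBRRRY
BBRRBY
BBBBBB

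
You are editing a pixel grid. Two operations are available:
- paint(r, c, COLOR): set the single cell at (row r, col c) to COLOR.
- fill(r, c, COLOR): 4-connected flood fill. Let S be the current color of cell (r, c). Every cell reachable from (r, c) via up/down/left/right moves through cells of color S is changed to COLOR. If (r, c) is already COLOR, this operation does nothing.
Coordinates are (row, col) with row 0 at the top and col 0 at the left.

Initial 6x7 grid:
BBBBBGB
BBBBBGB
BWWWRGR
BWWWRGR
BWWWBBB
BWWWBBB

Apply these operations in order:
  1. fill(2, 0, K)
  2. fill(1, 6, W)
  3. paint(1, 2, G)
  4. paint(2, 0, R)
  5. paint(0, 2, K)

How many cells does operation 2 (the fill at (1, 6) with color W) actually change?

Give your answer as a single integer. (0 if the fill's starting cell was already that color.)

Answer: 2

Derivation:
After op 1 fill(2,0,K) [14 cells changed]:
KKKKKGB
KKKKKGB
KWWWRGR
KWWWRGR
KWWWBBB
KWWWBBB
After op 2 fill(1,6,W) [2 cells changed]:
KKKKKGW
KKKKKGW
KWWWRGR
KWWWRGR
KWWWBBB
KWWWBBB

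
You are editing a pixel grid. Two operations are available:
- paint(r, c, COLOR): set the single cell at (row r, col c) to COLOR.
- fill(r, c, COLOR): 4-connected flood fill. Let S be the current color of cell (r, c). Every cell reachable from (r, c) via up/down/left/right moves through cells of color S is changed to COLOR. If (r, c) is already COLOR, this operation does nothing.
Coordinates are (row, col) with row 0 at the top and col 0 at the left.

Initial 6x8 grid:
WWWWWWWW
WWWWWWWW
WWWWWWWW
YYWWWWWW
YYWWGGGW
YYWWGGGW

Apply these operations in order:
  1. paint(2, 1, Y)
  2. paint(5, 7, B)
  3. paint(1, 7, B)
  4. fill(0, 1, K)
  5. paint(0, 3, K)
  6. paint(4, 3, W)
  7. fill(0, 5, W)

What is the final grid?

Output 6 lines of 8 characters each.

After op 1 paint(2,1,Y):
WWWWWWWW
WWWWWWWW
WYWWWWWW
YYWWWWWW
YYWWGGGW
YYWWGGGW
After op 2 paint(5,7,B):
WWWWWWWW
WWWWWWWW
WYWWWWWW
YYWWWWWW
YYWWGGGW
YYWWGGGB
After op 3 paint(1,7,B):
WWWWWWWW
WWWWWWWB
WYWWWWWW
YYWWWWWW
YYWWGGGW
YYWWGGGB
After op 4 fill(0,1,K) [33 cells changed]:
KKKKKKKK
KKKKKKKB
KYKKKKKK
YYKKKKKK
YYKKGGGK
YYKKGGGB
After op 5 paint(0,3,K):
KKKKKKKK
KKKKKKKB
KYKKKKKK
YYKKKKKK
YYKKGGGK
YYKKGGGB
After op 6 paint(4,3,W):
KKKKKKKK
KKKKKKKB
KYKKKKKK
YYKKKKKK
YYKWGGGK
YYKKGGGB
After op 7 fill(0,5,W) [32 cells changed]:
WWWWWWWW
WWWWWWWB
WYWWWWWW
YYWWWWWW
YYWWGGGW
YYWWGGGB

Answer: WWWWWWWW
WWWWWWWB
WYWWWWWW
YYWWWWWW
YYWWGGGW
YYWWGGGB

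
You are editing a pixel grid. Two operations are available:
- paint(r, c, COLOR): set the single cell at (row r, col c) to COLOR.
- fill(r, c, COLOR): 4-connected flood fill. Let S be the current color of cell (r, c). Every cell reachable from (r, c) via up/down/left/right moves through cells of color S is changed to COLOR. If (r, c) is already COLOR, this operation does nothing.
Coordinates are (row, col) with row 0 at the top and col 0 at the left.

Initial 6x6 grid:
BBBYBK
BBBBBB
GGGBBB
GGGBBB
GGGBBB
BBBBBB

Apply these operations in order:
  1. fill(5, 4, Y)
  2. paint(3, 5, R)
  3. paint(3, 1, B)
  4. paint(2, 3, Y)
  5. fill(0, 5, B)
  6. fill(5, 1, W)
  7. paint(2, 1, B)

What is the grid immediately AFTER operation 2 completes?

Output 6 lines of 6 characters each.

Answer: YYYYYK
YYYYYY
GGGYYY
GGGYYR
GGGYYY
YYYYYY

Derivation:
After op 1 fill(5,4,Y) [25 cells changed]:
YYYYYK
YYYYYY
GGGYYY
GGGYYY
GGGYYY
YYYYYY
After op 2 paint(3,5,R):
YYYYYK
YYYYYY
GGGYYY
GGGYYR
GGGYYY
YYYYYY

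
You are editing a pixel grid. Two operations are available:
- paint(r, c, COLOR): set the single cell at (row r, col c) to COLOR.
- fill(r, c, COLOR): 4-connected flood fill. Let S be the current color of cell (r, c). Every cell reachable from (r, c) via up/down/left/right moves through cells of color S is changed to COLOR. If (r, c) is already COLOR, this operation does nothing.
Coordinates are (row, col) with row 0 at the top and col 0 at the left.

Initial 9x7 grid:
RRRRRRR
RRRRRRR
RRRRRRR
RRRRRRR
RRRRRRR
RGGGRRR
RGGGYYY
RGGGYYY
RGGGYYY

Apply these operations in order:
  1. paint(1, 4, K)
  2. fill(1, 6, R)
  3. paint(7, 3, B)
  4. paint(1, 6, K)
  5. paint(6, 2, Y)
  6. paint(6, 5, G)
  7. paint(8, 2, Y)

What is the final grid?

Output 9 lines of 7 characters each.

After op 1 paint(1,4,K):
RRRRRRR
RRRRKRR
RRRRRRR
RRRRRRR
RRRRRRR
RGGGRRR
RGGGYYY
RGGGYYY
RGGGYYY
After op 2 fill(1,6,R) [0 cells changed]:
RRRRRRR
RRRRKRR
RRRRRRR
RRRRRRR
RRRRRRR
RGGGRRR
RGGGYYY
RGGGYYY
RGGGYYY
After op 3 paint(7,3,B):
RRRRRRR
RRRRKRR
RRRRRRR
RRRRRRR
RRRRRRR
RGGGRRR
RGGGYYY
RGGBYYY
RGGGYYY
After op 4 paint(1,6,K):
RRRRRRR
RRRRKRK
RRRRRRR
RRRRRRR
RRRRRRR
RGGGRRR
RGGGYYY
RGGBYYY
RGGGYYY
After op 5 paint(6,2,Y):
RRRRRRR
RRRRKRK
RRRRRRR
RRRRRRR
RRRRRRR
RGGGRRR
RGYGYYY
RGGBYYY
RGGGYYY
After op 6 paint(6,5,G):
RRRRRRR
RRRRKRK
RRRRRRR
RRRRRRR
RRRRRRR
RGGGRRR
RGYGYGY
RGGBYYY
RGGGYYY
After op 7 paint(8,2,Y):
RRRRRRR
RRRRKRK
RRRRRRR
RRRRRRR
RRRRRRR
RGGGRRR
RGYGYGY
RGGBYYY
RGYGYYY

Answer: RRRRRRR
RRRRKRK
RRRRRRR
RRRRRRR
RRRRRRR
RGGGRRR
RGYGYGY
RGGBYYY
RGYGYYY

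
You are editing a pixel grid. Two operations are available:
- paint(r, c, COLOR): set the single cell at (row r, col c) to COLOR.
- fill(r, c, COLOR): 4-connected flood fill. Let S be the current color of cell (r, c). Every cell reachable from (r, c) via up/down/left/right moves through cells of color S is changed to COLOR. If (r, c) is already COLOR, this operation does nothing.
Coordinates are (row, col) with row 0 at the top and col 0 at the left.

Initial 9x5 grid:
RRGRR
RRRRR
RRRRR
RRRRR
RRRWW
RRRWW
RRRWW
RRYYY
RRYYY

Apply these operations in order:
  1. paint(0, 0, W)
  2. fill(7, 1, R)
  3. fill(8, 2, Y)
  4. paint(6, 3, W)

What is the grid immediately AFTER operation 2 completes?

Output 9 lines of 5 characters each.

Answer: WRGRR
RRRRR
RRRRR
RRRRR
RRRWW
RRRWW
RRRWW
RRYYY
RRYYY

Derivation:
After op 1 paint(0,0,W):
WRGRR
RRRRR
RRRRR
RRRRR
RRRWW
RRRWW
RRRWW
RRYYY
RRYYY
After op 2 fill(7,1,R) [0 cells changed]:
WRGRR
RRRRR
RRRRR
RRRRR
RRRWW
RRRWW
RRRWW
RRYYY
RRYYY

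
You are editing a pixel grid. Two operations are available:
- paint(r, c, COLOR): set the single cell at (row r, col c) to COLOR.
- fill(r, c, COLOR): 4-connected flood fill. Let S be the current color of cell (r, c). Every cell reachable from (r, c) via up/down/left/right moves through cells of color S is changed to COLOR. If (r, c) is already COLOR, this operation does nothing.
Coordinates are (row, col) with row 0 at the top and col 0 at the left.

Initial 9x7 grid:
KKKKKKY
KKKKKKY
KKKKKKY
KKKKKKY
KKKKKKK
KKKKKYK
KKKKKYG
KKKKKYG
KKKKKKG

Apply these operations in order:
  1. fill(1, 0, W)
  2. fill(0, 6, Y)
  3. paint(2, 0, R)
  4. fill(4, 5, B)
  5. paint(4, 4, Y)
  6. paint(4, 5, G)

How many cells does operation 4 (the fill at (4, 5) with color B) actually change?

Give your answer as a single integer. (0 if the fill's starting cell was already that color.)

Answer: 52

Derivation:
After op 1 fill(1,0,W) [53 cells changed]:
WWWWWWY
WWWWWWY
WWWWWWY
WWWWWWY
WWWWWWW
WWWWWYW
WWWWWYG
WWWWWYG
WWWWWWG
After op 2 fill(0,6,Y) [0 cells changed]:
WWWWWWY
WWWWWWY
WWWWWWY
WWWWWWY
WWWWWWW
WWWWWYW
WWWWWYG
WWWWWYG
WWWWWWG
After op 3 paint(2,0,R):
WWWWWWY
WWWWWWY
RWWWWWY
WWWWWWY
WWWWWWW
WWWWWYW
WWWWWYG
WWWWWYG
WWWWWWG
After op 4 fill(4,5,B) [52 cells changed]:
BBBBBBY
BBBBBBY
RBBBBBY
BBBBBBY
BBBBBBB
BBBBBYB
BBBBBYG
BBBBBYG
BBBBBBG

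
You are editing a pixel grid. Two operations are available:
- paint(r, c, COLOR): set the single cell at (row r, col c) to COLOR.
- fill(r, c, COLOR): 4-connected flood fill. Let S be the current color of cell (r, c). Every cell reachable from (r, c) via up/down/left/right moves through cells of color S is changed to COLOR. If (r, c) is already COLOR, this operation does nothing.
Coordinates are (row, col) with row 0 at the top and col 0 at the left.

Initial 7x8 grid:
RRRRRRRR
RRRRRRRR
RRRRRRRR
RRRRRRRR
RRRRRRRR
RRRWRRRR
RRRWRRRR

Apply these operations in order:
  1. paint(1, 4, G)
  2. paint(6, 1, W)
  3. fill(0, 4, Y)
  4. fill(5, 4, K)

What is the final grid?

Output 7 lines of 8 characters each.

After op 1 paint(1,4,G):
RRRRRRRR
RRRRGRRR
RRRRRRRR
RRRRRRRR
RRRRRRRR
RRRWRRRR
RRRWRRRR
After op 2 paint(6,1,W):
RRRRRRRR
RRRRGRRR
RRRRRRRR
RRRRRRRR
RRRRRRRR
RRRWRRRR
RWRWRRRR
After op 3 fill(0,4,Y) [52 cells changed]:
YYYYYYYY
YYYYGYYY
YYYYYYYY
YYYYYYYY
YYYYYYYY
YYYWYYYY
YWYWYYYY
After op 4 fill(5,4,K) [52 cells changed]:
KKKKKKKK
KKKKGKKK
KKKKKKKK
KKKKKKKK
KKKKKKKK
KKKWKKKK
KWKWKKKK

Answer: KKKKKKKK
KKKKGKKK
KKKKKKKK
KKKKKKKK
KKKKKKKK
KKKWKKKK
KWKWKKKK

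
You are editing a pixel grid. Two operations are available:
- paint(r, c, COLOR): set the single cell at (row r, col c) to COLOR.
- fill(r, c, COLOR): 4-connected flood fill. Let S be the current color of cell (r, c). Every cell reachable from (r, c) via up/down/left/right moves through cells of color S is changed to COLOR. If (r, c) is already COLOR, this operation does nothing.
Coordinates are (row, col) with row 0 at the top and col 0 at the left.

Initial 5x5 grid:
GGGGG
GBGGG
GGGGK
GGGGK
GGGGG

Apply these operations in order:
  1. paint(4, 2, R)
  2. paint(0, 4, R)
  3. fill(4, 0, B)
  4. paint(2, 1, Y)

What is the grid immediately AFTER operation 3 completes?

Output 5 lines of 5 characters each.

Answer: BBBBR
BBBBB
BBBBK
BBBBK
BBRBB

Derivation:
After op 1 paint(4,2,R):
GGGGG
GBGGG
GGGGK
GGGGK
GGRGG
After op 2 paint(0,4,R):
GGGGR
GBGGG
GGGGK
GGGGK
GGRGG
After op 3 fill(4,0,B) [20 cells changed]:
BBBBR
BBBBB
BBBBK
BBBBK
BBRBB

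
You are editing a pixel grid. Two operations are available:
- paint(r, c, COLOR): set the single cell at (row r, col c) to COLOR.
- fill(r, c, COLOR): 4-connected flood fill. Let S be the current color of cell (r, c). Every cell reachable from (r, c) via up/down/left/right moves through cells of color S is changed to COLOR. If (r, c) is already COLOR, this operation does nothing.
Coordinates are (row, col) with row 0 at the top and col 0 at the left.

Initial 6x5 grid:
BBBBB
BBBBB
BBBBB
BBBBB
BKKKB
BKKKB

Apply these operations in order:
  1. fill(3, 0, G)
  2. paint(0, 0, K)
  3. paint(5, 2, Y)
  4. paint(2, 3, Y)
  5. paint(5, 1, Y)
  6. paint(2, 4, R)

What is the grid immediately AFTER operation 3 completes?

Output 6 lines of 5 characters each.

Answer: KGGGG
GGGGG
GGGGG
GGGGG
GKKKG
GKYKG

Derivation:
After op 1 fill(3,0,G) [24 cells changed]:
GGGGG
GGGGG
GGGGG
GGGGG
GKKKG
GKKKG
After op 2 paint(0,0,K):
KGGGG
GGGGG
GGGGG
GGGGG
GKKKG
GKKKG
After op 3 paint(5,2,Y):
KGGGG
GGGGG
GGGGG
GGGGG
GKKKG
GKYKG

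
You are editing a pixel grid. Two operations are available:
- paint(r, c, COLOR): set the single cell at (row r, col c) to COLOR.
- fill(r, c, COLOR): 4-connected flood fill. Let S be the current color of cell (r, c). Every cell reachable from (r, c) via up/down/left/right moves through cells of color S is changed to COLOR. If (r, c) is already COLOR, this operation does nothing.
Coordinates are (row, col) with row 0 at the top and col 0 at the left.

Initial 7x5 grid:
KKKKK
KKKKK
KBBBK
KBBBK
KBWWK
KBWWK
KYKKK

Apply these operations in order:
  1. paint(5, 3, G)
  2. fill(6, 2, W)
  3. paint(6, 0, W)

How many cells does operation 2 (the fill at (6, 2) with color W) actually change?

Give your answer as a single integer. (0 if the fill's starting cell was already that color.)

After op 1 paint(5,3,G):
KKKKK
KKKKK
KBBBK
KBBBK
KBWWK
KBWGK
KYKKK
After op 2 fill(6,2,W) [22 cells changed]:
WWWWW
WWWWW
WBBBW
WBBBW
WBWWW
WBWGW
WYWWW

Answer: 22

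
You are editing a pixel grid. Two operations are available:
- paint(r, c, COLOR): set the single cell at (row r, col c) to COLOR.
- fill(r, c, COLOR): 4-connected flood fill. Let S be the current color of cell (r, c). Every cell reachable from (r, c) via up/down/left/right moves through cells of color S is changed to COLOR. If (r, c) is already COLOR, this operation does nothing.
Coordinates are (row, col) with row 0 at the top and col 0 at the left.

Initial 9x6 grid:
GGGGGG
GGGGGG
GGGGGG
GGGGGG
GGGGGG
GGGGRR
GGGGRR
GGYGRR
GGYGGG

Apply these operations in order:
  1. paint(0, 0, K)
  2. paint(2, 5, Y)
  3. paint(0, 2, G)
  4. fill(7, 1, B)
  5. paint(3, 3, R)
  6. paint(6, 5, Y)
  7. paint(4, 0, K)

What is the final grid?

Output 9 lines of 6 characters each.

Answer: KBBBBB
BBBBBB
BBBBBY
BBBRBB
KBBBBB
BBBBRR
BBBBRY
BBYBRR
BBYBBB

Derivation:
After op 1 paint(0,0,K):
KGGGGG
GGGGGG
GGGGGG
GGGGGG
GGGGGG
GGGGRR
GGGGRR
GGYGRR
GGYGGG
After op 2 paint(2,5,Y):
KGGGGG
GGGGGG
GGGGGY
GGGGGG
GGGGGG
GGGGRR
GGGGRR
GGYGRR
GGYGGG
After op 3 paint(0,2,G):
KGGGGG
GGGGGG
GGGGGY
GGGGGG
GGGGGG
GGGGRR
GGGGRR
GGYGRR
GGYGGG
After op 4 fill(7,1,B) [44 cells changed]:
KBBBBB
BBBBBB
BBBBBY
BBBBBB
BBBBBB
BBBBRR
BBBBRR
BBYBRR
BBYBBB
After op 5 paint(3,3,R):
KBBBBB
BBBBBB
BBBBBY
BBBRBB
BBBBBB
BBBBRR
BBBBRR
BBYBRR
BBYBBB
After op 6 paint(6,5,Y):
KBBBBB
BBBBBB
BBBBBY
BBBRBB
BBBBBB
BBBBRR
BBBBRY
BBYBRR
BBYBBB
After op 7 paint(4,0,K):
KBBBBB
BBBBBB
BBBBBY
BBBRBB
KBBBBB
BBBBRR
BBBBRY
BBYBRR
BBYBBB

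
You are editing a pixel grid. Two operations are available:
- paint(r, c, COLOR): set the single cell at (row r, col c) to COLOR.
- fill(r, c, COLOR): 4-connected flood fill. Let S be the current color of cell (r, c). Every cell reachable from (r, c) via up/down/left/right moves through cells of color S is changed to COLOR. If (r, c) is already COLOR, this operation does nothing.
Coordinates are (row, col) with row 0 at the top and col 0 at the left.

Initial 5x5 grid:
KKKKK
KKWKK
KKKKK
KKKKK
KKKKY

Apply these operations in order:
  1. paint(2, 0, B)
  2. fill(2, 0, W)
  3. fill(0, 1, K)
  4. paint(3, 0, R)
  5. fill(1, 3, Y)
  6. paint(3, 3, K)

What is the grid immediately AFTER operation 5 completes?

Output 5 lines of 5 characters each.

Answer: YYYYY
YYWYY
WYYYY
RYYYY
YYYYY

Derivation:
After op 1 paint(2,0,B):
KKKKK
KKWKK
BKKKK
KKKKK
KKKKY
After op 2 fill(2,0,W) [1 cells changed]:
KKKKK
KKWKK
WKKKK
KKKKK
KKKKY
After op 3 fill(0,1,K) [0 cells changed]:
KKKKK
KKWKK
WKKKK
KKKKK
KKKKY
After op 4 paint(3,0,R):
KKKKK
KKWKK
WKKKK
RKKKK
KKKKY
After op 5 fill(1,3,Y) [21 cells changed]:
YYYYY
YYWYY
WYYYY
RYYYY
YYYYY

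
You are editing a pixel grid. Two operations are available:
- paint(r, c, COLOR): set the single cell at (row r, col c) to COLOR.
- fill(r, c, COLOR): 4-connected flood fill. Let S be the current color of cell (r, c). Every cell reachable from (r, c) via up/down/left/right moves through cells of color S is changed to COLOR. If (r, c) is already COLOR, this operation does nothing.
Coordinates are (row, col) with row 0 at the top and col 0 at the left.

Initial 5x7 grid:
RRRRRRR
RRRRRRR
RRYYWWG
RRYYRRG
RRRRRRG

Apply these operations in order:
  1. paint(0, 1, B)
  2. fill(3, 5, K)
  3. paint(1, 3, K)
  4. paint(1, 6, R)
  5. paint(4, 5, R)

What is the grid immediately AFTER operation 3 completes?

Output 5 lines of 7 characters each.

Answer: KBKKKKK
KKKKKKK
KKYYWWG
KKYYKKG
KKKKKKG

Derivation:
After op 1 paint(0,1,B):
RBRRRRR
RRRRRRR
RRYYWWG
RRYYRRG
RRRRRRG
After op 2 fill(3,5,K) [25 cells changed]:
KBKKKKK
KKKKKKK
KKYYWWG
KKYYKKG
KKKKKKG
After op 3 paint(1,3,K):
KBKKKKK
KKKKKKK
KKYYWWG
KKYYKKG
KKKKKKG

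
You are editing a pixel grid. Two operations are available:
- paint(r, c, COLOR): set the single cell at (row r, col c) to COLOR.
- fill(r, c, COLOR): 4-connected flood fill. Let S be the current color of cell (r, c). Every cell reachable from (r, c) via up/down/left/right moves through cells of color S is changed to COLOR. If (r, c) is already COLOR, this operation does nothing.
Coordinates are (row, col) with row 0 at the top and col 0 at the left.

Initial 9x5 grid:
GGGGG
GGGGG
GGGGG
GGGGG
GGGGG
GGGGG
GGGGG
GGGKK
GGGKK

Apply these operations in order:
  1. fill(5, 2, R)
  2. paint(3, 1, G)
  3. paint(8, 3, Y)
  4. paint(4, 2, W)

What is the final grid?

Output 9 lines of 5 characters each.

Answer: RRRRR
RRRRR
RRRRR
RGRRR
RRWRR
RRRRR
RRRRR
RRRKK
RRRYK

Derivation:
After op 1 fill(5,2,R) [41 cells changed]:
RRRRR
RRRRR
RRRRR
RRRRR
RRRRR
RRRRR
RRRRR
RRRKK
RRRKK
After op 2 paint(3,1,G):
RRRRR
RRRRR
RRRRR
RGRRR
RRRRR
RRRRR
RRRRR
RRRKK
RRRKK
After op 3 paint(8,3,Y):
RRRRR
RRRRR
RRRRR
RGRRR
RRRRR
RRRRR
RRRRR
RRRKK
RRRYK
After op 4 paint(4,2,W):
RRRRR
RRRRR
RRRRR
RGRRR
RRWRR
RRRRR
RRRRR
RRRKK
RRRYK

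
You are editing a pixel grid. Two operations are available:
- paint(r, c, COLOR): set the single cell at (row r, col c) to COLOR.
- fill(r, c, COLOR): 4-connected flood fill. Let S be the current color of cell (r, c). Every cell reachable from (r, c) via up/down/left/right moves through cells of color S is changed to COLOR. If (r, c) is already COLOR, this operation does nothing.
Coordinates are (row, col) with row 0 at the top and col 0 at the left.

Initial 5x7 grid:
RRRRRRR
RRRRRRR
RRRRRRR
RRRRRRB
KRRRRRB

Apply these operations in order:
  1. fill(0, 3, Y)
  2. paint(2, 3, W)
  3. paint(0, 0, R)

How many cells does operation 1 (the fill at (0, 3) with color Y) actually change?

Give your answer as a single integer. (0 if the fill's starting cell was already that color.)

Answer: 32

Derivation:
After op 1 fill(0,3,Y) [32 cells changed]:
YYYYYYY
YYYYYYY
YYYYYYY
YYYYYYB
KYYYYYB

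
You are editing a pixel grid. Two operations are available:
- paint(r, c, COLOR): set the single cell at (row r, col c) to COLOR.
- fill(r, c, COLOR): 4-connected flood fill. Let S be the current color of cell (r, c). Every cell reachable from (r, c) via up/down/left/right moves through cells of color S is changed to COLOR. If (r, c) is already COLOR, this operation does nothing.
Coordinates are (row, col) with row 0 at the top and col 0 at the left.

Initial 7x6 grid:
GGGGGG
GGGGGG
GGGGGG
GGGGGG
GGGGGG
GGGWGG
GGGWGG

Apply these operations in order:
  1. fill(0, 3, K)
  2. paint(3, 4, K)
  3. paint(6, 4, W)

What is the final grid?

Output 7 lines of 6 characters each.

Answer: KKKKKK
KKKKKK
KKKKKK
KKKKKK
KKKKKK
KKKWKK
KKKWWK

Derivation:
After op 1 fill(0,3,K) [40 cells changed]:
KKKKKK
KKKKKK
KKKKKK
KKKKKK
KKKKKK
KKKWKK
KKKWKK
After op 2 paint(3,4,K):
KKKKKK
KKKKKK
KKKKKK
KKKKKK
KKKKKK
KKKWKK
KKKWKK
After op 3 paint(6,4,W):
KKKKKK
KKKKKK
KKKKKK
KKKKKK
KKKKKK
KKKWKK
KKKWWK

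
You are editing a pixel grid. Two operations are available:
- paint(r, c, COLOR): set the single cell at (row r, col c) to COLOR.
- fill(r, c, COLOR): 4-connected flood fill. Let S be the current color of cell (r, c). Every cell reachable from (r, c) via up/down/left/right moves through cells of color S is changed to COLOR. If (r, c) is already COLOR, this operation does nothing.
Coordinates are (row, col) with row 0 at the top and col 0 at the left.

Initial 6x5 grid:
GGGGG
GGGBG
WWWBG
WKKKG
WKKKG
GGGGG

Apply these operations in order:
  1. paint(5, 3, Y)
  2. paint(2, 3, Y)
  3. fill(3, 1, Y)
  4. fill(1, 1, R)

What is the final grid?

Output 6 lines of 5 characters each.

After op 1 paint(5,3,Y):
GGGGG
GGGBG
WWWBG
WKKKG
WKKKG
GGGYG
After op 2 paint(2,3,Y):
GGGGG
GGGBG
WWWYG
WKKKG
WKKKG
GGGYG
After op 3 fill(3,1,Y) [6 cells changed]:
GGGGG
GGGBG
WWWYG
WYYYG
WYYYG
GGGYG
After op 4 fill(1,1,R) [13 cells changed]:
RRRRR
RRRBR
WWWYR
WYYYR
WYYYR
GGGYR

Answer: RRRRR
RRRBR
WWWYR
WYYYR
WYYYR
GGGYR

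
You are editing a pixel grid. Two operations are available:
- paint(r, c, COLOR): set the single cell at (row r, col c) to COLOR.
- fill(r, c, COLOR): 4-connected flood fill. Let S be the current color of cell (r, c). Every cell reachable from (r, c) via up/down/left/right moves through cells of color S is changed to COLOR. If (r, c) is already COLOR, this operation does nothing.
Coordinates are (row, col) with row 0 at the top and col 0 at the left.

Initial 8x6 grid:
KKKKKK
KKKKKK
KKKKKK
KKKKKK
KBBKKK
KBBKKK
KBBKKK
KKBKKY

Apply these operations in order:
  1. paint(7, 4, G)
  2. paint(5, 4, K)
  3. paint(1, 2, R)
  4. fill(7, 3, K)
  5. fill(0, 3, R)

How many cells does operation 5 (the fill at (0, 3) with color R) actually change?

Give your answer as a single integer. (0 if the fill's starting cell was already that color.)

After op 1 paint(7,4,G):
KKKKKK
KKKKKK
KKKKKK
KKKKKK
KBBKKK
KBBKKK
KBBKKK
KKBKGY
After op 2 paint(5,4,K):
KKKKKK
KKKKKK
KKKKKK
KKKKKK
KBBKKK
KBBKKK
KBBKKK
KKBKGY
After op 3 paint(1,2,R):
KKKKKK
KKRKKK
KKKKKK
KKKKKK
KBBKKK
KBBKKK
KBBKKK
KKBKGY
After op 4 fill(7,3,K) [0 cells changed]:
KKKKKK
KKRKKK
KKKKKK
KKKKKK
KBBKKK
KBBKKK
KBBKKK
KKBKGY
After op 5 fill(0,3,R) [38 cells changed]:
RRRRRR
RRRRRR
RRRRRR
RRRRRR
RBBRRR
RBBRRR
RBBRRR
RRBRGY

Answer: 38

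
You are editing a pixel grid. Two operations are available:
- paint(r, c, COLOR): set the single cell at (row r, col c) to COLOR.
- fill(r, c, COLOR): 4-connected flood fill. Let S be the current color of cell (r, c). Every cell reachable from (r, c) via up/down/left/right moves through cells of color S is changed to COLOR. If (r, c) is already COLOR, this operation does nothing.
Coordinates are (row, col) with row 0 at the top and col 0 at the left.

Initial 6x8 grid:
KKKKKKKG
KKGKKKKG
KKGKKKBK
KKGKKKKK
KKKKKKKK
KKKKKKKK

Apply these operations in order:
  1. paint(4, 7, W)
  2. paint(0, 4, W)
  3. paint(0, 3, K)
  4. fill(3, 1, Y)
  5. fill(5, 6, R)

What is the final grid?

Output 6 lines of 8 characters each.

Answer: RRRRWRRG
RRGRRRRG
RRGRRRBR
RRGRRRRR
RRRRRRRW
RRRRRRRR

Derivation:
After op 1 paint(4,7,W):
KKKKKKKG
KKGKKKKG
KKGKKKBK
KKGKKKKK
KKKKKKKW
KKKKKKKK
After op 2 paint(0,4,W):
KKKKWKKG
KKGKKKKG
KKGKKKBK
KKGKKKKK
KKKKKKKW
KKKKKKKK
After op 3 paint(0,3,K):
KKKKWKKG
KKGKKKKG
KKGKKKBK
KKGKKKKK
KKKKKKKW
KKKKKKKK
After op 4 fill(3,1,Y) [40 cells changed]:
YYYYWYYG
YYGYYYYG
YYGYYYBY
YYGYYYYY
YYYYYYYW
YYYYYYYY
After op 5 fill(5,6,R) [40 cells changed]:
RRRRWRRG
RRGRRRRG
RRGRRRBR
RRGRRRRR
RRRRRRRW
RRRRRRRR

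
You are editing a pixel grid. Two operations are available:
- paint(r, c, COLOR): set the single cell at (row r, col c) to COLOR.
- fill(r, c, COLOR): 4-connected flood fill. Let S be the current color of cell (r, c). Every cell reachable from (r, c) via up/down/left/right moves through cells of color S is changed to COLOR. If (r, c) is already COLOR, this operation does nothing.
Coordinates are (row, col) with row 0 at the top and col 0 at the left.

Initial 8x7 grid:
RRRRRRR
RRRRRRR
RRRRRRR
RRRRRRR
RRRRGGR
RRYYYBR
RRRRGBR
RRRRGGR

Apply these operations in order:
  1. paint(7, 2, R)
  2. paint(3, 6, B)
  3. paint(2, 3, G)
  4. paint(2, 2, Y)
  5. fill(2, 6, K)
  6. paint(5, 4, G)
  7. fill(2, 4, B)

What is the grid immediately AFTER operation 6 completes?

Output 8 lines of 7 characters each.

After op 1 paint(7,2,R):
RRRRRRR
RRRRRRR
RRRRRRR
RRRRRRR
RRRRGGR
RRYYYBR
RRRRGBR
RRRRGGR
After op 2 paint(3,6,B):
RRRRRRR
RRRRRRR
RRRRRRR
RRRRRRB
RRRRGGR
RRYYYBR
RRRRGBR
RRRRGGR
After op 3 paint(2,3,G):
RRRRRRR
RRRRRRR
RRRGRRR
RRRRRRB
RRRRGGR
RRYYYBR
RRRRGBR
RRRRGGR
After op 4 paint(2,2,Y):
RRRRRRR
RRRRRRR
RRYGRRR
RRRRRRB
RRRRGGR
RRYYYBR
RRRRGBR
RRRRGGR
After op 5 fill(2,6,K) [39 cells changed]:
KKKKKKK
KKKKKKK
KKYGKKK
KKKKKKB
KKKKGGR
KKYYYBR
KKKKGBR
KKKKGGR
After op 6 paint(5,4,G):
KKKKKKK
KKKKKKK
KKYGKKK
KKKKKKB
KKKKGGR
KKYYGBR
KKKKGBR
KKKKGGR

Answer: KKKKKKK
KKKKKKK
KKYGKKK
KKKKKKB
KKKKGGR
KKYYGBR
KKKKGBR
KKKKGGR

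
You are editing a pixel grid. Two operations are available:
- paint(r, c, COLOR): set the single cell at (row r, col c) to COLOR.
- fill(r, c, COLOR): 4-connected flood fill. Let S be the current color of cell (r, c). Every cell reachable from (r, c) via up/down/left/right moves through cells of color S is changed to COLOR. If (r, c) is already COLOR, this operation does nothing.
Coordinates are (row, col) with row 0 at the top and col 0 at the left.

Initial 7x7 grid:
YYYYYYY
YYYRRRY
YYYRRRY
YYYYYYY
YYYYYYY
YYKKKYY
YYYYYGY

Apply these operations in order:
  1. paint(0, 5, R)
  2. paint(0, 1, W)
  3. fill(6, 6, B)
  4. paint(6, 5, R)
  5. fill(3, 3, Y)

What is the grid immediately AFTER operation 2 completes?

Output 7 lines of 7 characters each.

Answer: YWYYYRY
YYYRRRY
YYYRRRY
YYYYYYY
YYYYYYY
YYKKKYY
YYYYYGY

Derivation:
After op 1 paint(0,5,R):
YYYYYRY
YYYRRRY
YYYRRRY
YYYYYYY
YYYYYYY
YYKKKYY
YYYYYGY
After op 2 paint(0,1,W):
YWYYYRY
YYYRRRY
YYYRRRY
YYYYYYY
YYYYYYY
YYKKKYY
YYYYYGY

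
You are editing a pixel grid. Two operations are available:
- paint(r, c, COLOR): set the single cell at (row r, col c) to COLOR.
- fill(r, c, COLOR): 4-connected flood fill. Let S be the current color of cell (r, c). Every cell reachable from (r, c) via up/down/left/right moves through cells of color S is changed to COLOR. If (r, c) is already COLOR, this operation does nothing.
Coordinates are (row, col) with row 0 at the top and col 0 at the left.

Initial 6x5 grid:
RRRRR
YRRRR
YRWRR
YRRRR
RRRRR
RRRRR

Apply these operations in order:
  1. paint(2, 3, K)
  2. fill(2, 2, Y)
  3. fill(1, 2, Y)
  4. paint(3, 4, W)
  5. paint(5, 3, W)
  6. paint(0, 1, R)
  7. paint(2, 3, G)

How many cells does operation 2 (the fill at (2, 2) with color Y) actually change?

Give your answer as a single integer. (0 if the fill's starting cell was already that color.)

After op 1 paint(2,3,K):
RRRRR
YRRRR
YRWKR
YRRRR
RRRRR
RRRRR
After op 2 fill(2,2,Y) [1 cells changed]:
RRRRR
YRRRR
YRYKR
YRRRR
RRRRR
RRRRR

Answer: 1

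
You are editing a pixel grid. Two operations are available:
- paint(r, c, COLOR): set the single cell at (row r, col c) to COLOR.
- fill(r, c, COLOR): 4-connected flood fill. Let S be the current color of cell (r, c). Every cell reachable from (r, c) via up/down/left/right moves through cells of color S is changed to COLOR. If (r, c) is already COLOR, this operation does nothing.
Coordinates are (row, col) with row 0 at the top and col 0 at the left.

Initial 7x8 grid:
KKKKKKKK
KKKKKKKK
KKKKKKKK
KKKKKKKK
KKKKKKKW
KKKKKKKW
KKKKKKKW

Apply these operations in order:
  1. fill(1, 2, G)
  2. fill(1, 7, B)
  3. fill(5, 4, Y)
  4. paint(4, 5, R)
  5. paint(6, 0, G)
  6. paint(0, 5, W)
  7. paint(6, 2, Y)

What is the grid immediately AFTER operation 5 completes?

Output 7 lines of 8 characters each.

After op 1 fill(1,2,G) [53 cells changed]:
GGGGGGGG
GGGGGGGG
GGGGGGGG
GGGGGGGG
GGGGGGGW
GGGGGGGW
GGGGGGGW
After op 2 fill(1,7,B) [53 cells changed]:
BBBBBBBB
BBBBBBBB
BBBBBBBB
BBBBBBBB
BBBBBBBW
BBBBBBBW
BBBBBBBW
After op 3 fill(5,4,Y) [53 cells changed]:
YYYYYYYY
YYYYYYYY
YYYYYYYY
YYYYYYYY
YYYYYYYW
YYYYYYYW
YYYYYYYW
After op 4 paint(4,5,R):
YYYYYYYY
YYYYYYYY
YYYYYYYY
YYYYYYYY
YYYYYRYW
YYYYYYYW
YYYYYYYW
After op 5 paint(6,0,G):
YYYYYYYY
YYYYYYYY
YYYYYYYY
YYYYYYYY
YYYYYRYW
YYYYYYYW
GYYYYYYW

Answer: YYYYYYYY
YYYYYYYY
YYYYYYYY
YYYYYYYY
YYYYYRYW
YYYYYYYW
GYYYYYYW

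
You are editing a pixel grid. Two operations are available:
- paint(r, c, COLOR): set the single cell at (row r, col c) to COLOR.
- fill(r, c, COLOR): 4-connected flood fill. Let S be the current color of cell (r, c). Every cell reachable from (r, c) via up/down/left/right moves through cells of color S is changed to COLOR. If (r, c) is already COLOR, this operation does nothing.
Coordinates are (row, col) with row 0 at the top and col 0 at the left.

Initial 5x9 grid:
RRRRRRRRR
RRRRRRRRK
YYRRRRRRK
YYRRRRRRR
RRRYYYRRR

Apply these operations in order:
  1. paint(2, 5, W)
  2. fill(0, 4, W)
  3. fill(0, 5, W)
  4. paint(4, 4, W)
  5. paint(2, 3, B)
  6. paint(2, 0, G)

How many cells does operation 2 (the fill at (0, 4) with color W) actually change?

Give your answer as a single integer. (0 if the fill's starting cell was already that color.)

After op 1 paint(2,5,W):
RRRRRRRRR
RRRRRRRRK
YYRRRWRRK
YYRRRRRRR
RRRYYYRRR
After op 2 fill(0,4,W) [35 cells changed]:
WWWWWWWWW
WWWWWWWWK
YYWWWWWWK
YYWWWWWWW
WWWYYYWWW

Answer: 35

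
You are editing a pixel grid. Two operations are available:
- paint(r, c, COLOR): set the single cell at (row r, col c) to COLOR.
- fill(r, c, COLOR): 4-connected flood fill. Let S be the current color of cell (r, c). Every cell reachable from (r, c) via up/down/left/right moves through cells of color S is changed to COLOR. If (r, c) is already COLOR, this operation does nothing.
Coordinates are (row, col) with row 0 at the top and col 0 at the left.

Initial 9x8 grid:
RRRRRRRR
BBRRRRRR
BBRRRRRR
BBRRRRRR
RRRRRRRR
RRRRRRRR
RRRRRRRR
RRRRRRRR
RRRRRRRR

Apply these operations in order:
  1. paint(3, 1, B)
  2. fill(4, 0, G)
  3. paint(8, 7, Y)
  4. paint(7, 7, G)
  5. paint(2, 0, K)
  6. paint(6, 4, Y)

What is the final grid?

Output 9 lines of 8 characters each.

After op 1 paint(3,1,B):
RRRRRRRR
BBRRRRRR
BBRRRRRR
BBRRRRRR
RRRRRRRR
RRRRRRRR
RRRRRRRR
RRRRRRRR
RRRRRRRR
After op 2 fill(4,0,G) [66 cells changed]:
GGGGGGGG
BBGGGGGG
BBGGGGGG
BBGGGGGG
GGGGGGGG
GGGGGGGG
GGGGGGGG
GGGGGGGG
GGGGGGGG
After op 3 paint(8,7,Y):
GGGGGGGG
BBGGGGGG
BBGGGGGG
BBGGGGGG
GGGGGGGG
GGGGGGGG
GGGGGGGG
GGGGGGGG
GGGGGGGY
After op 4 paint(7,7,G):
GGGGGGGG
BBGGGGGG
BBGGGGGG
BBGGGGGG
GGGGGGGG
GGGGGGGG
GGGGGGGG
GGGGGGGG
GGGGGGGY
After op 5 paint(2,0,K):
GGGGGGGG
BBGGGGGG
KBGGGGGG
BBGGGGGG
GGGGGGGG
GGGGGGGG
GGGGGGGG
GGGGGGGG
GGGGGGGY
After op 6 paint(6,4,Y):
GGGGGGGG
BBGGGGGG
KBGGGGGG
BBGGGGGG
GGGGGGGG
GGGGGGGG
GGGGYGGG
GGGGGGGG
GGGGGGGY

Answer: GGGGGGGG
BBGGGGGG
KBGGGGGG
BBGGGGGG
GGGGGGGG
GGGGGGGG
GGGGYGGG
GGGGGGGG
GGGGGGGY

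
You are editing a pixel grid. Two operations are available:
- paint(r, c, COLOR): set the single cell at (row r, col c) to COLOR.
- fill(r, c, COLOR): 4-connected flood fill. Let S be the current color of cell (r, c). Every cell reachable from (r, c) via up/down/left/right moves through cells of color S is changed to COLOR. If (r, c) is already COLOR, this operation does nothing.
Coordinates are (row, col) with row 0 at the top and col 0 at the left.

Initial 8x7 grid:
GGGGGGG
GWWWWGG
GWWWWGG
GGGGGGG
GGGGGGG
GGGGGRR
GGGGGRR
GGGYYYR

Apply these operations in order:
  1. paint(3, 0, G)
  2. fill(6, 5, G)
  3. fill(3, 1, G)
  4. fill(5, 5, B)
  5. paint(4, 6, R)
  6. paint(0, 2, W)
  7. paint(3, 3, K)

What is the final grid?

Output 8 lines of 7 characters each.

Answer: BBWBBBB
BWWWWBB
BWWWWBB
BBBKBBB
BBBBBBR
BBBBBBB
BBBBBBB
BBBYYYB

Derivation:
After op 1 paint(3,0,G):
GGGGGGG
GWWWWGG
GWWWWGG
GGGGGGG
GGGGGGG
GGGGGRR
GGGGGRR
GGGYYYR
After op 2 fill(6,5,G) [5 cells changed]:
GGGGGGG
GWWWWGG
GWWWWGG
GGGGGGG
GGGGGGG
GGGGGGG
GGGGGGG
GGGYYYG
After op 3 fill(3,1,G) [0 cells changed]:
GGGGGGG
GWWWWGG
GWWWWGG
GGGGGGG
GGGGGGG
GGGGGGG
GGGGGGG
GGGYYYG
After op 4 fill(5,5,B) [45 cells changed]:
BBBBBBB
BWWWWBB
BWWWWBB
BBBBBBB
BBBBBBB
BBBBBBB
BBBBBBB
BBBYYYB
After op 5 paint(4,6,R):
BBBBBBB
BWWWWBB
BWWWWBB
BBBBBBB
BBBBBBR
BBBBBBB
BBBBBBB
BBBYYYB
After op 6 paint(0,2,W):
BBWBBBB
BWWWWBB
BWWWWBB
BBBBBBB
BBBBBBR
BBBBBBB
BBBBBBB
BBBYYYB
After op 7 paint(3,3,K):
BBWBBBB
BWWWWBB
BWWWWBB
BBBKBBB
BBBBBBR
BBBBBBB
BBBBBBB
BBBYYYB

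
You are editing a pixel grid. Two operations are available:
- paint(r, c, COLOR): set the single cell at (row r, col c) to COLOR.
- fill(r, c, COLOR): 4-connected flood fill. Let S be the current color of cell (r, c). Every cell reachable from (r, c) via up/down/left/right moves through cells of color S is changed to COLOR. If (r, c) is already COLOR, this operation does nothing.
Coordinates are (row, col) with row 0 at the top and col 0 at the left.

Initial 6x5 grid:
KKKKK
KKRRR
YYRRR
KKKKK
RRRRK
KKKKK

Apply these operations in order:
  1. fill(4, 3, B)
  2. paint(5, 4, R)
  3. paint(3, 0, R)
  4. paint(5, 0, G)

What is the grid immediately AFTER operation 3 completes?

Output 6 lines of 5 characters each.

After op 1 fill(4,3,B) [4 cells changed]:
KKKKK
KKRRR
YYRRR
KKKKK
BBBBK
KKKKK
After op 2 paint(5,4,R):
KKKKK
KKRRR
YYRRR
KKKKK
BBBBK
KKKKR
After op 3 paint(3,0,R):
KKKKK
KKRRR
YYRRR
RKKKK
BBBBK
KKKKR

Answer: KKKKK
KKRRR
YYRRR
RKKKK
BBBBK
KKKKR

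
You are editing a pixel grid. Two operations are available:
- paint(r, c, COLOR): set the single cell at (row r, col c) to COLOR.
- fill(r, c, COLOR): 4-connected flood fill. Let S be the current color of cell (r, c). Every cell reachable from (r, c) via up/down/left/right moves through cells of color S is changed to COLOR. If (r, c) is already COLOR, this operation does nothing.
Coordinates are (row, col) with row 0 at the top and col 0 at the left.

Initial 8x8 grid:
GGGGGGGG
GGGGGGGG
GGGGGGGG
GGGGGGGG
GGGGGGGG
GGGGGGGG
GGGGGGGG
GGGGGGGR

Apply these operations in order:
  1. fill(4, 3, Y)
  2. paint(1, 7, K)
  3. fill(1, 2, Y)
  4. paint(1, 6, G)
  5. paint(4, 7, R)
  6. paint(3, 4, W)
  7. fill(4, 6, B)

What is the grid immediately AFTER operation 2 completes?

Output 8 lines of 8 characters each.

After op 1 fill(4,3,Y) [63 cells changed]:
YYYYYYYY
YYYYYYYY
YYYYYYYY
YYYYYYYY
YYYYYYYY
YYYYYYYY
YYYYYYYY
YYYYYYYR
After op 2 paint(1,7,K):
YYYYYYYY
YYYYYYYK
YYYYYYYY
YYYYYYYY
YYYYYYYY
YYYYYYYY
YYYYYYYY
YYYYYYYR

Answer: YYYYYYYY
YYYYYYYK
YYYYYYYY
YYYYYYYY
YYYYYYYY
YYYYYYYY
YYYYYYYY
YYYYYYYR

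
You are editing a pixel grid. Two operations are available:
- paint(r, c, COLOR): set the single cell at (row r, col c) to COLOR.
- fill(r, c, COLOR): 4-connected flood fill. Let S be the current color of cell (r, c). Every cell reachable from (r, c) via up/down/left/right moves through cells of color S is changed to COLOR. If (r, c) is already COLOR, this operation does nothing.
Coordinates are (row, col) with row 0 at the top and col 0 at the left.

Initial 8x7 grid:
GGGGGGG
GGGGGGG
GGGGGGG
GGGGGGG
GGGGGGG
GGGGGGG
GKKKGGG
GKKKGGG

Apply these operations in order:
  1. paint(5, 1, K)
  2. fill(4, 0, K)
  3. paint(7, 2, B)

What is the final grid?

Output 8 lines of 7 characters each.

After op 1 paint(5,1,K):
GGGGGGG
GGGGGGG
GGGGGGG
GGGGGGG
GGGGGGG
GKGGGGG
GKKKGGG
GKKKGGG
After op 2 fill(4,0,K) [49 cells changed]:
KKKKKKK
KKKKKKK
KKKKKKK
KKKKKKK
KKKKKKK
KKKKKKK
KKKKKKK
KKKKKKK
After op 3 paint(7,2,B):
KKKKKKK
KKKKKKK
KKKKKKK
KKKKKKK
KKKKKKK
KKKKKKK
KKKKKKK
KKBKKKK

Answer: KKKKKKK
KKKKKKK
KKKKKKK
KKKKKKK
KKKKKKK
KKKKKKK
KKKKKKK
KKBKKKK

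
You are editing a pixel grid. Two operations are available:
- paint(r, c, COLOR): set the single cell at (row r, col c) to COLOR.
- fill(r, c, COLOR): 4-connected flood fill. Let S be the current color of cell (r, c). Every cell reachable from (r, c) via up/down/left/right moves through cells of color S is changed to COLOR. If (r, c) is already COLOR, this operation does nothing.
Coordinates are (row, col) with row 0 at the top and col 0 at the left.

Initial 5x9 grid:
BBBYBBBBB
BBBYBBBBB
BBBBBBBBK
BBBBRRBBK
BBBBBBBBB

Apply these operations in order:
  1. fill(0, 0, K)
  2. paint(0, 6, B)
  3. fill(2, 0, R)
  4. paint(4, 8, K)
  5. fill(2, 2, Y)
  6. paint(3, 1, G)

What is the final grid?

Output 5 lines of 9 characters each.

After op 1 fill(0,0,K) [39 cells changed]:
KKKYKKKKK
KKKYKKKKK
KKKKKKKKK
KKKKRRKKK
KKKKKKKKK
After op 2 paint(0,6,B):
KKKYKKBKK
KKKYKKKKK
KKKKKKKKK
KKKKRRKKK
KKKKKKKKK
After op 3 fill(2,0,R) [40 cells changed]:
RRRYRRBRR
RRRYRRRRR
RRRRRRRRR
RRRRRRRRR
RRRRRRRRR
After op 4 paint(4,8,K):
RRRYRRBRR
RRRYRRRRR
RRRRRRRRR
RRRRRRRRR
RRRRRRRRK
After op 5 fill(2,2,Y) [41 cells changed]:
YYYYYYBYY
YYYYYYYYY
YYYYYYYYY
YYYYYYYYY
YYYYYYYYK
After op 6 paint(3,1,G):
YYYYYYBYY
YYYYYYYYY
YYYYYYYYY
YGYYYYYYY
YYYYYYYYK

Answer: YYYYYYBYY
YYYYYYYYY
YYYYYYYYY
YGYYYYYYY
YYYYYYYYK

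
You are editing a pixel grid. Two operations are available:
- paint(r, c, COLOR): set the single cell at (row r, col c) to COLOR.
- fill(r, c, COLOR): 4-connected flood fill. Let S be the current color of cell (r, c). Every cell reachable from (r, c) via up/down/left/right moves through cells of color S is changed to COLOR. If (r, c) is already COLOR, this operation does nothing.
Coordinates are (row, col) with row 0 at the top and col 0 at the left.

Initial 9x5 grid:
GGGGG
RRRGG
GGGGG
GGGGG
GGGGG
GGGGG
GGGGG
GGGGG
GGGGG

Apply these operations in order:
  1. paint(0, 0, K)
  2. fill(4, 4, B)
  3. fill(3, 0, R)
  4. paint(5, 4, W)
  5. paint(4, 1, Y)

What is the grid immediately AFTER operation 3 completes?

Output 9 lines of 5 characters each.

Answer: KRRRR
RRRRR
RRRRR
RRRRR
RRRRR
RRRRR
RRRRR
RRRRR
RRRRR

Derivation:
After op 1 paint(0,0,K):
KGGGG
RRRGG
GGGGG
GGGGG
GGGGG
GGGGG
GGGGG
GGGGG
GGGGG
After op 2 fill(4,4,B) [41 cells changed]:
KBBBB
RRRBB
BBBBB
BBBBB
BBBBB
BBBBB
BBBBB
BBBBB
BBBBB
After op 3 fill(3,0,R) [41 cells changed]:
KRRRR
RRRRR
RRRRR
RRRRR
RRRRR
RRRRR
RRRRR
RRRRR
RRRRR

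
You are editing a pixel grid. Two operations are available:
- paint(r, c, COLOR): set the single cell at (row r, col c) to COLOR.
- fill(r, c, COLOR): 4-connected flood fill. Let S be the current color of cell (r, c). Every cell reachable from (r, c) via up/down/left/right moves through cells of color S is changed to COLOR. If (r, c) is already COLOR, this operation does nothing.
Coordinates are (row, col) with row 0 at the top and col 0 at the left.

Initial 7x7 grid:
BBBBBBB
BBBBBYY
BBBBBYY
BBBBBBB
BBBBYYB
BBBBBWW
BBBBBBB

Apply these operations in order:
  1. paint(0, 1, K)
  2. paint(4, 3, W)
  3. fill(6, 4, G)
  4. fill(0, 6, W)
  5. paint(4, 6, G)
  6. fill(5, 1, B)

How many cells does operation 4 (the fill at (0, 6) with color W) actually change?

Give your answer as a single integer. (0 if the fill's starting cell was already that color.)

After op 1 paint(0,1,K):
BKBBBBB
BBBBBYY
BBBBBYY
BBBBBBB
BBBBYYB
BBBBBWW
BBBBBBB
After op 2 paint(4,3,W):
BKBBBBB
BBBBBYY
BBBBBYY
BBBBBBB
BBBWYYB
BBBBBWW
BBBBBBB
After op 3 fill(6,4,G) [39 cells changed]:
GKGGGGG
GGGGGYY
GGGGGYY
GGGGGGG
GGGWYYG
GGGGGWW
GGGGGGG
After op 4 fill(0,6,W) [39 cells changed]:
WKWWWWW
WWWWWYY
WWWWWYY
WWWWWWW
WWWWYYW
WWWWWWW
WWWWWWW

Answer: 39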